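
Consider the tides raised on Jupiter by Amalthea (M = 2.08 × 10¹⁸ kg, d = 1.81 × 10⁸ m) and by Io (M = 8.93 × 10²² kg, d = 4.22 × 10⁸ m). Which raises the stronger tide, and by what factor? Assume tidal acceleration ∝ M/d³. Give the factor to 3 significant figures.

The tide-raising term goes as M/d³ (the gradient of a 1/d² field).
Amalthea: (2.08 × 10¹⁸) / (1.81 × 10⁸)³ = 3.508 × 10⁻⁷
Io: (8.93 × 10²²) / (4.22 × 10⁸)³ = 1.188 × 10⁻³
Ratio (larger/smaller) = 3390

Io, by a factor of ≈ 3390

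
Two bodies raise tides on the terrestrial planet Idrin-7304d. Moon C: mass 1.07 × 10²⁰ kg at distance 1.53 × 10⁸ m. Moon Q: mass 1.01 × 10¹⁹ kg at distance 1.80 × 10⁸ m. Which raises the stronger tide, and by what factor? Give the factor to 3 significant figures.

Compare M/d³ for the two perturbers:
Moon C: (1.07 × 10²⁰) / (1.53 × 10⁸)³ = 2.988 × 10⁻⁵
Moon Q: (1.01 × 10¹⁹) / (1.80 × 10⁸)³ = 1.732 × 10⁻⁶
Ratio (larger/smaller) = 17.3

Moon C, by a factor of ≈ 17.3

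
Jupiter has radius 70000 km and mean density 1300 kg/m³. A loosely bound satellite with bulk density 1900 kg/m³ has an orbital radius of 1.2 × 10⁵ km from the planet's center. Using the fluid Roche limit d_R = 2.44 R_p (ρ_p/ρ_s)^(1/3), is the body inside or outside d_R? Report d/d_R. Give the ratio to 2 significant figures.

inside; d/d_R ≈ 0.80

d_R = 2.44 × (70000 km) × (1300/1900)^(1/3) = 1.505 × 10⁵ km
d/d_R = (1.2 × 10⁵) / (1.505 × 10⁵) = 0.80
Since d/d_R < 1, the body is inside the Roche limit.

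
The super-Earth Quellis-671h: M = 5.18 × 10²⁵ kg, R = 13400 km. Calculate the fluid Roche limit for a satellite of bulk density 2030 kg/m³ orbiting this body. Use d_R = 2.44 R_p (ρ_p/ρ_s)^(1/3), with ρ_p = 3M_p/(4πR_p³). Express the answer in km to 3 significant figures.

ρ_p = 3M_p/(4πR_p³) = 3 × (5.18 × 10²⁵) / (4π × (1.34 × 10⁷ m)³) = 5140 kg/m³
d_R = 2.44 × 13400 km × (5140/2030)^(1/3)
    = 44600 km

44600 km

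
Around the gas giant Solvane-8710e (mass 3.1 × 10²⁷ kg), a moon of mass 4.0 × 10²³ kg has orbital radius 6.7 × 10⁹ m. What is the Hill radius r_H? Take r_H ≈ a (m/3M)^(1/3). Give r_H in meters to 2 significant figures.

2.3 × 10⁸ m

r_H ≈ a (m/3M)^(1/3)
    = (6.7 × 10⁹) × (4.0 × 10²³ / (3 × 3.1 × 10²⁷))^(1/3)
    = 2.3 × 10⁸ m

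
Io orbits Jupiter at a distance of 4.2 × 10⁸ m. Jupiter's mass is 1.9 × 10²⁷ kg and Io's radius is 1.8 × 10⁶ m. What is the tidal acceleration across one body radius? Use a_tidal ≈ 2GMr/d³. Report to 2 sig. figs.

6.2 × 10⁻³ m/s²

Δg = 2GMr/d³
   = 2 × (6.674 × 10⁻¹¹) × (1.9 × 10²⁷) × (1.8 × 10⁶) / (4.2 × 10⁸)³
   = 6.2 × 10⁻³ m/s²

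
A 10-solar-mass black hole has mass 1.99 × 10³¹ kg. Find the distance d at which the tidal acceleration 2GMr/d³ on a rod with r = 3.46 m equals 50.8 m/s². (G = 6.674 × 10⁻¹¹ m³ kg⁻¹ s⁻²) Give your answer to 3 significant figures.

5.66 × 10⁶ m

2GMr/d³ = a_tidal  ⇒  d = (2GMr / a_tidal)^(1/3)
d = (2 × 6.674×10⁻¹¹ × (1.99 × 10³¹) × (3.46) / (50.8))^(1/3)
  = 5.66 × 10⁶ m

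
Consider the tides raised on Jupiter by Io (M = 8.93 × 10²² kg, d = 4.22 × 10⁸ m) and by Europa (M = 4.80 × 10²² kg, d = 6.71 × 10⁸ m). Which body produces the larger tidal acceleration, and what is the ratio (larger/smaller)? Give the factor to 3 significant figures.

Tidal stretch scales as M/d³; compute that for each body.
Io: (8.93 × 10²²) / (4.22 × 10⁸)³ = 1.188 × 10⁻³
Europa: (4.80 × 10²²) / (6.71 × 10⁸)³ = 1.589 × 10⁻⁴
Ratio (larger/smaller) = 7.48

Io, by a factor of ≈ 7.48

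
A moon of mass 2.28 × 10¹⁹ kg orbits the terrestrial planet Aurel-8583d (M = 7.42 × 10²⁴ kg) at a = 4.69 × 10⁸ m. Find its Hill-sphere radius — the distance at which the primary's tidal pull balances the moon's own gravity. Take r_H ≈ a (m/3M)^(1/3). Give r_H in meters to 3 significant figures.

r_H ≈ a (m/3M)^(1/3)
    = (4.69 × 10⁸) × (2.28 × 10¹⁹ / (3 × 7.42 × 10²⁴))^(1/3)
    = 4.73 × 10⁶ m

4.73 × 10⁶ m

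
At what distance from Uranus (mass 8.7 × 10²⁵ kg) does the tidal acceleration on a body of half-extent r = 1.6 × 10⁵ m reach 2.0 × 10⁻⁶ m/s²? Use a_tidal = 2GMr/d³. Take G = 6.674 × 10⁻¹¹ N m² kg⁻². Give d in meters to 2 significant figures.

2GMr/d³ = a_tidal  ⇒  d = (2GMr / a_tidal)^(1/3)
d = (2 × 6.674×10⁻¹¹ × (8.7 × 10²⁵) × (1.6 × 10⁵) / (2.0 × 10⁻⁶))^(1/3)
  = 9.8 × 10⁸ m

9.8 × 10⁸ m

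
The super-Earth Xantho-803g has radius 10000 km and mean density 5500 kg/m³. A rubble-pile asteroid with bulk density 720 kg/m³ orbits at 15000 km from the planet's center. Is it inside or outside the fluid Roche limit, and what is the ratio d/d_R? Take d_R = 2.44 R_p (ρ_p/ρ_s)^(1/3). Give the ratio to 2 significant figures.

d_R = 2.44 × (10000 km) × (5500/720)^(1/3) = 48050 km
d/d_R = (15000) / (48050) = 0.31
Since d/d_R < 1, the body is inside the Roche limit.

inside; d/d_R ≈ 0.31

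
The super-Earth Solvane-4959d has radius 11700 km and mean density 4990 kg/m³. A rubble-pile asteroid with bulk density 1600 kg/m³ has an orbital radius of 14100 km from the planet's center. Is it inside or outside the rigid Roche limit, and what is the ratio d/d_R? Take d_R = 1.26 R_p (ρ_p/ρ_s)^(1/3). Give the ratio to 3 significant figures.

inside; d/d_R ≈ 0.655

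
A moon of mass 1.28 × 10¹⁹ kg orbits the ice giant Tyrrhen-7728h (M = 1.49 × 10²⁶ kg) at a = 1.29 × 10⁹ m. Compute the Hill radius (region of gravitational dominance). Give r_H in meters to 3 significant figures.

r_H ≈ a (m/3M)^(1/3)
    = (1.29 × 10⁹) × (1.28 × 10¹⁹ / (3 × 1.49 × 10²⁶))^(1/3)
    = 3.95 × 10⁶ m

3.95 × 10⁶ m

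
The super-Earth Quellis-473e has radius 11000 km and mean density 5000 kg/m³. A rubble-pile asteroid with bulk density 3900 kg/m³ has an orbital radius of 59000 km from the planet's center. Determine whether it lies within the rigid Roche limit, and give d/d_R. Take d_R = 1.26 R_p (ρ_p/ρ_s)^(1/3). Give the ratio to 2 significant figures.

outside; d/d_R ≈ 3.9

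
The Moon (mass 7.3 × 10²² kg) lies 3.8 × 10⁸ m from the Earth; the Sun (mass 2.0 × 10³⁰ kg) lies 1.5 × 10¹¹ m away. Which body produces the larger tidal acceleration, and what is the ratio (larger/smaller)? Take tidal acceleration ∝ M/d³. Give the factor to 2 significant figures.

The Moon, by a factor of ≈ 2.2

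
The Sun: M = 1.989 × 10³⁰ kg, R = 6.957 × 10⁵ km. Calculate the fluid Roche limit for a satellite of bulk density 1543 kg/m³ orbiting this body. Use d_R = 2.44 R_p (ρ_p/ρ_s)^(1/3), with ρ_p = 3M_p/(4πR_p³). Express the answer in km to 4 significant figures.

1.647 × 10⁶ km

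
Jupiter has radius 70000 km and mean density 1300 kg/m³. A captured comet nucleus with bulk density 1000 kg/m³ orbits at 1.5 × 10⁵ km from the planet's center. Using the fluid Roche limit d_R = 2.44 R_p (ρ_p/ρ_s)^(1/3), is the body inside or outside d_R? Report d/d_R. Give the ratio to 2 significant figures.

d_R = 2.44 × (70000 km) × (1300/1000)^(1/3) = 1.864 × 10⁵ km
d/d_R = (1.5 × 10⁵) / (1.864 × 10⁵) = 0.80
Since d/d_R < 1, the body is inside the Roche limit.

inside; d/d_R ≈ 0.80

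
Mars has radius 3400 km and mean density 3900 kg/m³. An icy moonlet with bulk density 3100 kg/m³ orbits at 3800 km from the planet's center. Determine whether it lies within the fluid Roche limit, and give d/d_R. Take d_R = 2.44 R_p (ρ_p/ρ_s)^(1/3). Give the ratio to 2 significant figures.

inside; d/d_R ≈ 0.42

d_R = 2.44 × (3400 km) × (3900/3100)^(1/3) = 8956 km
d/d_R = (3800) / (8956) = 0.42
Since d/d_R < 1, the body is inside the Roche limit.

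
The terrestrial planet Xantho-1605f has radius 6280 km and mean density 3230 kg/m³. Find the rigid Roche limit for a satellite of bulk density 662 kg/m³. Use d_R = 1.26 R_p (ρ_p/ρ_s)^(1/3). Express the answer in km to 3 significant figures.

d_R = 1.26 × 6280 km × (3230/662)^(1/3)
    = 13400 km

13400 km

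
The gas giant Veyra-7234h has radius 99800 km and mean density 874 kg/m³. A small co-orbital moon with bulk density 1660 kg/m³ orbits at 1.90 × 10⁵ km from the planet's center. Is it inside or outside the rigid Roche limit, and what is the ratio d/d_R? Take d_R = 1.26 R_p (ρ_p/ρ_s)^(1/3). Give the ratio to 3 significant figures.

outside; d/d_R ≈ 1.87

d_R = 1.26 × (99800 km) × (874/1660)^(1/3) = 1.015 × 10⁵ km
d/d_R = (1.90 × 10⁵) / (1.015 × 10⁵) = 1.87
Since d/d_R > 1, the body is outside the Roche limit.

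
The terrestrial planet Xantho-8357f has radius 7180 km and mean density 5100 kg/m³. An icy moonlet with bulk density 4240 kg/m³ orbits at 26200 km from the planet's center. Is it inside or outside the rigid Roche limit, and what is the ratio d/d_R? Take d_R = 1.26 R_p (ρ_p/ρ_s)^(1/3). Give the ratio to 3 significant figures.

outside; d/d_R ≈ 2.72

d_R = 1.26 × (7180 km) × (5100/4240)^(1/3) = 9621 km
d/d_R = (26200) / (9621) = 2.72
Since d/d_R > 1, the body is outside the Roche limit.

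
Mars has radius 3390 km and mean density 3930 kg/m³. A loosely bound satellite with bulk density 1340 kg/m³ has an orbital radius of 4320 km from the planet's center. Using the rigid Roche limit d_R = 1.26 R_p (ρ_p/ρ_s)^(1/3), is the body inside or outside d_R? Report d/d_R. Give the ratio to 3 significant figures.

inside; d/d_R ≈ 0.707

d_R = 1.26 × (3390 km) × (3930/1340)^(1/3) = 6114 km
d/d_R = (4320) / (6114) = 0.707
Since d/d_R < 1, the body is inside the Roche limit.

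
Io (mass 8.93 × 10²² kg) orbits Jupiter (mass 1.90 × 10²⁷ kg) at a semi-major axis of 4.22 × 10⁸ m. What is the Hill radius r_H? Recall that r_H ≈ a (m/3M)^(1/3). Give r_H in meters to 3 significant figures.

r_H ≈ a (m/3M)^(1/3)
    = (4.22 × 10⁸) × (8.93 × 10²² / (3 × 1.90 × 10²⁷))^(1/3)
    = 1.06 × 10⁷ m

1.06 × 10⁷ m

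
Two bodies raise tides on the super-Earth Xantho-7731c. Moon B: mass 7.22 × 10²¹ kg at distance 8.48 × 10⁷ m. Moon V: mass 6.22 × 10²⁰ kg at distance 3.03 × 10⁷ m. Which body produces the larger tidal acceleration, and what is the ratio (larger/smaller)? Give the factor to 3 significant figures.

Moon V, by a factor of ≈ 1.89

Compare M/d³ for the two perturbers:
Moon B: (7.22 × 10²¹) / (8.48 × 10⁷)³ = 1.184 × 10⁻²
Moon V: (6.22 × 10²⁰) / (3.03 × 10⁷)³ = 2.236 × 10⁻²
Ratio (larger/smaller) = 1.89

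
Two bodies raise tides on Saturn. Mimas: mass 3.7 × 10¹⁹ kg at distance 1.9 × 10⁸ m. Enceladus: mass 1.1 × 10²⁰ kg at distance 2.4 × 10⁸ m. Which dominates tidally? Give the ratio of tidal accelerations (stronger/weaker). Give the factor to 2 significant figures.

Tidal stretch scales as M/d³; compute that for each body.
Mimas: (3.7 × 10¹⁹) / (1.9 × 10⁸)³ = 5.394 × 10⁻⁶
Enceladus: (1.1 × 10²⁰) / (2.4 × 10⁸)³ = 7.957 × 10⁻⁶
Ratio (larger/smaller) = 1.5

Enceladus, by a factor of ≈ 1.5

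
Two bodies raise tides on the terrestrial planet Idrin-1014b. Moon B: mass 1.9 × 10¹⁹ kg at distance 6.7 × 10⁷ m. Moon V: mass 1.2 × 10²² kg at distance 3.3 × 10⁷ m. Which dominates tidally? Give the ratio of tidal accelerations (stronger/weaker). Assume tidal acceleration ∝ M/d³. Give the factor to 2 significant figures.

Tidal acceleration ∝ M/d³, so compare M/d³ for each.
Moon B: (1.9 × 10¹⁹) / (6.7 × 10⁷)³ = 6.317 × 10⁻⁵
Moon V: (1.2 × 10²²) / (3.3 × 10⁷)³ = 3.339 × 10⁻¹
Ratio (larger/smaller) = 5300

Moon V, by a factor of ≈ 5300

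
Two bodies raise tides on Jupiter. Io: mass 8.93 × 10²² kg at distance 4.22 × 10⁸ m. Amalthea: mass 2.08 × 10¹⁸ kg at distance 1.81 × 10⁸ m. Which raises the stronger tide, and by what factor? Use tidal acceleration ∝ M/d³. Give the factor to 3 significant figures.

Tidal stretch scales as M/d³; compute that for each body.
Io: (8.93 × 10²²) / (4.22 × 10⁸)³ = 1.188 × 10⁻³
Amalthea: (2.08 × 10¹⁸) / (1.81 × 10⁸)³ = 3.508 × 10⁻⁷
Ratio (larger/smaller) = 3390

Io, by a factor of ≈ 3390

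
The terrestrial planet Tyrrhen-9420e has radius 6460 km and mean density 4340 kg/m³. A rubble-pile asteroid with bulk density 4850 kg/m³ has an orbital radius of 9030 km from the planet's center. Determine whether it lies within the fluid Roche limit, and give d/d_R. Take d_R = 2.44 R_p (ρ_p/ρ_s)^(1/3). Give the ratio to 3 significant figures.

d_R = 2.44 × (6460 km) × (4340/4850)^(1/3) = 15190 km
d/d_R = (9030) / (15190) = 0.594
Since d/d_R < 1, the body is inside the Roche limit.

inside; d/d_R ≈ 0.594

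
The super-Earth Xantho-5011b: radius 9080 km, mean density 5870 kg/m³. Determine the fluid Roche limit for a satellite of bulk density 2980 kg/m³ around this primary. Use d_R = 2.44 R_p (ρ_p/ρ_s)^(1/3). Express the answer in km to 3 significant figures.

27800 km

d_R = 2.44 × 9080 km × (5870/2980)^(1/3)
    = 27800 km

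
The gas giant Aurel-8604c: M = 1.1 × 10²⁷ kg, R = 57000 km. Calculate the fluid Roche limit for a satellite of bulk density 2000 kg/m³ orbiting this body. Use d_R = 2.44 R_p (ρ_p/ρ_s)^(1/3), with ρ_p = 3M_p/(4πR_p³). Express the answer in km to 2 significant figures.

1.2 × 10⁵ km

ρ_p = 3M_p/(4πR_p³) = 3 × (1.1 × 10²⁷) / (4π × (5.7 × 10⁷ m)³) = 1400 kg/m³
d_R = 2.44 × 57000 km × (1400/2000)^(1/3)
    = 1.2 × 10⁵ km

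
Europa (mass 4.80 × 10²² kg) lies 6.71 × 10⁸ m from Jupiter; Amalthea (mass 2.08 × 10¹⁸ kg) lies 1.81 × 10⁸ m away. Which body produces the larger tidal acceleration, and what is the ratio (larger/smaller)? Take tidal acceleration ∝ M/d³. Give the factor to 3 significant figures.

Europa, by a factor of ≈ 453

Compare M/d³ for the two perturbers:
Europa: (4.80 × 10²²) / (6.71 × 10⁸)³ = 1.589 × 10⁻⁴
Amalthea: (2.08 × 10¹⁸) / (1.81 × 10⁸)³ = 3.508 × 10⁻⁷
Ratio (larger/smaller) = 453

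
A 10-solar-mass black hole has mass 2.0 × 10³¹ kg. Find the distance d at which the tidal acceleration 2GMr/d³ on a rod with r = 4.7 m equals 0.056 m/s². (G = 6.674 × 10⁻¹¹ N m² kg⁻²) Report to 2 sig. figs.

2GMr/d³ = a_tidal  ⇒  d = (2GMr / a_tidal)^(1/3)
d = (2 × 6.674×10⁻¹¹ × (2.0 × 10³¹) × (4.7) / (0.056))^(1/3)
  = 6.1 × 10⁷ m

6.1 × 10⁷ m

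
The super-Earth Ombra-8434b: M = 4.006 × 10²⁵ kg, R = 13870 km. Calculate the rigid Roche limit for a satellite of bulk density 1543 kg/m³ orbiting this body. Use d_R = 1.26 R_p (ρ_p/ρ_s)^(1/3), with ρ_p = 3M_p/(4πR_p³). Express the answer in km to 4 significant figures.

23140 km

ρ_p = 3M_p/(4πR_p³) = 3 × (4.006 × 10²⁵) / (4π × (1.387 × 10⁷ m)³) = 3584 kg/m³
d_R = 1.26 × 13870 km × (3584/1543)^(1/3)
    = 23140 km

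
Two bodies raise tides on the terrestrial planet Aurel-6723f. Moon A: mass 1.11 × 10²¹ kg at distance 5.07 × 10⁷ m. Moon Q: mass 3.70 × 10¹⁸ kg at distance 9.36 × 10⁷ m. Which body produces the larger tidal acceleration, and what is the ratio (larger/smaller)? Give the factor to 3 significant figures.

Moon A, by a factor of ≈ 1890

Compare M/d³ for the two perturbers:
Moon A: (1.11 × 10²¹) / (5.07 × 10⁷)³ = 8.517 × 10⁻³
Moon Q: (3.70 × 10¹⁸) / (9.36 × 10⁷)³ = 4.512 × 10⁻⁶
Ratio (larger/smaller) = 1890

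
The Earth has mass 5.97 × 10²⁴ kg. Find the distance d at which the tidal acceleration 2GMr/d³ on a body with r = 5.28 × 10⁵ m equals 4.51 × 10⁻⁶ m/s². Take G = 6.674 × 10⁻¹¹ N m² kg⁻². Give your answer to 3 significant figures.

2GMr/d³ = a_tidal  ⇒  d = (2GMr / a_tidal)^(1/3)
d = (2 × 6.674×10⁻¹¹ × (5.97 × 10²⁴) × (5.28 × 10⁵) / (4.51 × 10⁻⁶))^(1/3)
  = 4.54 × 10⁸ m

4.54 × 10⁸ m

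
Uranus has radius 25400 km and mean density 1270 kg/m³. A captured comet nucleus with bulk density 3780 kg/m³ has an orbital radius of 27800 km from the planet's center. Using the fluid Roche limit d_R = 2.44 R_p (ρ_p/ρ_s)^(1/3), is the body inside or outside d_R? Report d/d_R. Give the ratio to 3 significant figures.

inside; d/d_R ≈ 0.645

d_R = 2.44 × (25400 km) × (1270/3780)^(1/3) = 43090 km
d/d_R = (27800) / (43090) = 0.645
Since d/d_R < 1, the body is inside the Roche limit.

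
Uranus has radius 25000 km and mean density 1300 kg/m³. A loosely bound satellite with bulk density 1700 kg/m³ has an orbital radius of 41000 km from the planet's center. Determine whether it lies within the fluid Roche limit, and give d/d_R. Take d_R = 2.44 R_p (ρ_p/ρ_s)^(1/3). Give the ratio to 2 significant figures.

inside; d/d_R ≈ 0.74

d_R = 2.44 × (25000 km) × (1300/1700)^(1/3) = 55780 km
d/d_R = (41000) / (55780) = 0.74
Since d/d_R < 1, the body is inside the Roche limit.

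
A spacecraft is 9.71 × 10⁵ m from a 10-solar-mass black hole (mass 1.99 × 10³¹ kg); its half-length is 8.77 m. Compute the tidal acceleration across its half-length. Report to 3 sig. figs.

2.54 × 10⁴ m/s²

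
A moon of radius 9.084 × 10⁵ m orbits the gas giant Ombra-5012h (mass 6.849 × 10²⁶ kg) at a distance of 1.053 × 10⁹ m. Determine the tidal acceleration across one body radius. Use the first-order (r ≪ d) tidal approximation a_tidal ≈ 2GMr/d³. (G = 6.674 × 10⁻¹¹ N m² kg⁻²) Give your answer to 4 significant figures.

7.113 × 10⁻⁵ m/s²

Δa = 2GMr/d³
   = 2 × (6.674 × 10⁻¹¹) × (6.849 × 10²⁶) × (9.084 × 10⁵) / (1.053 × 10⁹)³
   = 7.113 × 10⁻⁵ m/s²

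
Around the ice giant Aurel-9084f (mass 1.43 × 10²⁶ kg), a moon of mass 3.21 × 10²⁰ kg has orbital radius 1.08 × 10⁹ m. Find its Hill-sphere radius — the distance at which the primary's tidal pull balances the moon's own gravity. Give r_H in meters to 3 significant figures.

r_H ≈ a (m/3M)^(1/3)
    = (1.08 × 10⁹) × (3.21 × 10²⁰ / (3 × 1.43 × 10²⁶))^(1/3)
    = 9.80 × 10⁶ m

9.80 × 10⁶ m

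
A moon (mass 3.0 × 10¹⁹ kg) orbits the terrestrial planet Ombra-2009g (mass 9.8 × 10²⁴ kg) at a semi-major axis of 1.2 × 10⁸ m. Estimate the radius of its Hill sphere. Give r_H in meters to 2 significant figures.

1.2 × 10⁶ m

r_H ≈ a (m/3M)^(1/3)
    = (1.2 × 10⁸) × (3.0 × 10¹⁹ / (3 × 9.8 × 10²⁴))^(1/3)
    = 1.2 × 10⁶ m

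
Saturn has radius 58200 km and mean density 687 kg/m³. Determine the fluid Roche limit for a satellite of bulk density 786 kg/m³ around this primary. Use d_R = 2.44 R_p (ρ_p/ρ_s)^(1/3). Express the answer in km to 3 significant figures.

d_R = 2.44 × 58200 km × (687/786)^(1/3)
    = 1.36 × 10⁵ km

1.36 × 10⁵ km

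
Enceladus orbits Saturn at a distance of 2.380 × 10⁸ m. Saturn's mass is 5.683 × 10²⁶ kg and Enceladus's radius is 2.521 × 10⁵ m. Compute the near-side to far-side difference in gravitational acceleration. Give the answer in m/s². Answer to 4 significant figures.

a_tidal = 4GMr/d³
        = 4 × (6.674 × 10⁻¹¹) × (5.683 × 10²⁶) × (2.521 × 10⁵) / (2.380 × 10⁸)³
        = 2.837 × 10⁻³ m/s²

2.837 × 10⁻³ m/s²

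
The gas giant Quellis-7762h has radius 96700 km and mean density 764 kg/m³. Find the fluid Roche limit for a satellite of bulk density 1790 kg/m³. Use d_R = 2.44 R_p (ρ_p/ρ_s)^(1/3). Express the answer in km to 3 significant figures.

d_R = 2.44 × 96700 km × (764/1790)^(1/3)
    = 1.78 × 10⁵ km

1.78 × 10⁵ km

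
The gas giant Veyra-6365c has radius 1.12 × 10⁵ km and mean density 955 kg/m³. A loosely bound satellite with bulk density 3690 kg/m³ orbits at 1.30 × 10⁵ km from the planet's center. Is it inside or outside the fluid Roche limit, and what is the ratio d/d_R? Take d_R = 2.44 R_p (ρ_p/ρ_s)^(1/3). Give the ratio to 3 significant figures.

inside; d/d_R ≈ 0.746

d_R = 2.44 × (1.12 × 10⁵ km) × (955/3690)^(1/3) = 1.742 × 10⁵ km
d/d_R = (1.30 × 10⁵) / (1.742 × 10⁵) = 0.746
Since d/d_R < 1, the body is inside the Roche limit.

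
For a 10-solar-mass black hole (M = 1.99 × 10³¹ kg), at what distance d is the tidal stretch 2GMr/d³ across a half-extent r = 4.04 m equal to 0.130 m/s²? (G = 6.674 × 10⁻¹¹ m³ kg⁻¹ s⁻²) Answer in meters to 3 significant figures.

4.35 × 10⁷ m

2GMr/d³ = a_tidal  ⇒  d = (2GMr / a_tidal)^(1/3)
d = (2 × 6.674×10⁻¹¹ × (1.99 × 10³¹) × (4.04) / (0.130))^(1/3)
  = 4.35 × 10⁷ m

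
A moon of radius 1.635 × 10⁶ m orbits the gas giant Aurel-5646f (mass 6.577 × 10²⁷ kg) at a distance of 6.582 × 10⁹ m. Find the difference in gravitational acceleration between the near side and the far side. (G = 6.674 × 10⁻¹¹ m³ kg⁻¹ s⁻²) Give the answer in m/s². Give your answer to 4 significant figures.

1.007 × 10⁻⁵ m/s²

Δa = 4GMr/d³
   = 4 × (6.674 × 10⁻¹¹) × (6.577 × 10²⁷) × (1.635 × 10⁶) / (6.582 × 10⁹)³
   = 1.007 × 10⁻⁵ m/s²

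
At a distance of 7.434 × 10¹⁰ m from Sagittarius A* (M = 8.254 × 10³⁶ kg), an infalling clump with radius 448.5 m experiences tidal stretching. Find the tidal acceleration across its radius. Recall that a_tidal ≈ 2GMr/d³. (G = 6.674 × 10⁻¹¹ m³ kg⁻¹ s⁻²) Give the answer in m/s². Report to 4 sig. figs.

Since r ≪ d, expand the inverse-square field across one radius to get the leading 2GMr/d³ term.
Δa = 2GMr/d³
   = 2 × (6.674 × 10⁻¹¹) × (8.254 × 10³⁶) × (448.5) / (7.434 × 10¹⁰)³
   = 1.203 × 10⁻³ m/s²

1.203 × 10⁻³ m/s²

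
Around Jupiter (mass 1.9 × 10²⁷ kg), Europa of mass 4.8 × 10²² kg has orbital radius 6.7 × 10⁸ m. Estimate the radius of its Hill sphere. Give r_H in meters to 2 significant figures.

r_H ≈ a (m/3M)^(1/3)
    = (6.7 × 10⁸) × (4.8 × 10²² / (3 × 1.9 × 10²⁷))^(1/3)
    = 1.4 × 10⁷ m

1.4 × 10⁷ m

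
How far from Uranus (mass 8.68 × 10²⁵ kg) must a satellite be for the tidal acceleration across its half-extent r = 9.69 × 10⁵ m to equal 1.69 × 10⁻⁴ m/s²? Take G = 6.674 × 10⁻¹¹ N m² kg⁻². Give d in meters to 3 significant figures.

2GMr/d³ = a_tidal  ⇒  d = (2GMr / a_tidal)^(1/3)
d = (2 × 6.674×10⁻¹¹ × (8.68 × 10²⁵) × (9.69 × 10⁵) / (1.69 × 10⁻⁴))^(1/3)
  = 4.05 × 10⁸ m

4.05 × 10⁸ m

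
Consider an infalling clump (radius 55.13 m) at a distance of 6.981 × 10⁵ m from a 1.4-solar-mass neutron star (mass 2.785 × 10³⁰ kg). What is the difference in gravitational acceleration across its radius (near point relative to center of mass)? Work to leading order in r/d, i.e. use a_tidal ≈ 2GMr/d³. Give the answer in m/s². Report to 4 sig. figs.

6.024 × 10⁴ m/s²

Δg = 2GMr/d³
   = 2 × (6.674 × 10⁻¹¹) × (2.785 × 10³⁰) × (55.13) / (6.981 × 10⁵)³
   = 6.024 × 10⁴ m/s²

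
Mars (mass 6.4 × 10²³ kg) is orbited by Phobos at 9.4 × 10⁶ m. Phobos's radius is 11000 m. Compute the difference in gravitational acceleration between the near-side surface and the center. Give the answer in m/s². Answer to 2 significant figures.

1.1 × 10⁻³ m/s²

Differencing GM/(d−r)² and GM/d² to first order in r/d gives 2GMr/d³.
Δa = 2GMr/d³
   = 2 × (6.674 × 10⁻¹¹) × (6.4 × 10²³) × (11000) / (9.4 × 10⁶)³
   = 1.1 × 10⁻³ m/s²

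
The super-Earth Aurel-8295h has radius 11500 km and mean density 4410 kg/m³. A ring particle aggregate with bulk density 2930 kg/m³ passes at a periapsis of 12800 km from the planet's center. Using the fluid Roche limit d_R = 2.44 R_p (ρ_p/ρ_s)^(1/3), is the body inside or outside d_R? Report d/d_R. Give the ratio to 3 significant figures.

d_R = 2.44 × (11500 km) × (4410/2930)^(1/3) = 32160 km
d/d_R = (12800) / (32160) = 0.398
Since d/d_R < 1, the body is inside the Roche limit.

inside; d/d_R ≈ 0.398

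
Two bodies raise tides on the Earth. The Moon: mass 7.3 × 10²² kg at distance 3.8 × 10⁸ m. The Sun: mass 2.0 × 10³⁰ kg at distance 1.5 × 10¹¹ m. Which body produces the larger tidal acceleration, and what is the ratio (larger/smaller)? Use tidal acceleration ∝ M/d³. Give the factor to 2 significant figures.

Compare M/d³ for the two perturbers:
The Moon: (7.3 × 10²²) / (3.8 × 10⁸)³ = 1.330 × 10⁻³
The Sun: (2.0 × 10³⁰) / (1.5 × 10¹¹)³ = 5.926 × 10⁻⁴
Ratio (larger/smaller) = 2.2

The Moon, by a factor of ≈ 2.2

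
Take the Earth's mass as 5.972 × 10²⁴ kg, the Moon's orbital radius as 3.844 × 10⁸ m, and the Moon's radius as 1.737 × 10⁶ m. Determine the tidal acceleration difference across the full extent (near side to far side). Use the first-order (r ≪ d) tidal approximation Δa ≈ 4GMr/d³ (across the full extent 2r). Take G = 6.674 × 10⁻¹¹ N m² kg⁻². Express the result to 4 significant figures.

4.875 × 10⁻⁵ m/s²

Δa = 4GMr/d³
   = 4 × (6.674 × 10⁻¹¹) × (5.972 × 10²⁴) × (1.737 × 10⁶) / (3.844 × 10⁸)³
   = 4.875 × 10⁻⁵ m/s²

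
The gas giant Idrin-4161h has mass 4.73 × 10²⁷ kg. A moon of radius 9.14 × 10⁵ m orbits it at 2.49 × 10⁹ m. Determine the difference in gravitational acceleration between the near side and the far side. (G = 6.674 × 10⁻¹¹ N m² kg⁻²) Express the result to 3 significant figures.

a_tidal = 4GMr/d³
        = 4 × (6.674 × 10⁻¹¹) × (4.73 × 10²⁷) × (9.14 × 10⁵) / (2.49 × 10⁹)³
        = 7.48 × 10⁻⁵ m/s²

7.48 × 10⁻⁵ m/s²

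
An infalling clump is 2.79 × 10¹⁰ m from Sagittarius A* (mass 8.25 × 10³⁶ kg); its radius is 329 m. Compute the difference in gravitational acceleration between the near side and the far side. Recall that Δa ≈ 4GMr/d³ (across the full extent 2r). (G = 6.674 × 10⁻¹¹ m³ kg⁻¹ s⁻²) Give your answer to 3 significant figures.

3.34 × 10⁻² m/s²

Δa = 4GMr/d³
   = 4 × (6.674 × 10⁻¹¹) × (8.25 × 10³⁶) × (329) / (2.79 × 10¹⁰)³
   = 3.34 × 10⁻² m/s²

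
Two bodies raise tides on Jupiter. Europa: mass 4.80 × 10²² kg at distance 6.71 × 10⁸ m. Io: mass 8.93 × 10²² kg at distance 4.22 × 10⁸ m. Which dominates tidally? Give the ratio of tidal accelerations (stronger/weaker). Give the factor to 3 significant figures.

Tidal stretch scales as M/d³; compute that for each body.
Europa: (4.80 × 10²²) / (6.71 × 10⁸)³ = 1.589 × 10⁻⁴
Io: (8.93 × 10²²) / (4.22 × 10⁸)³ = 1.188 × 10⁻³
Ratio (larger/smaller) = 7.48

Io, by a factor of ≈ 7.48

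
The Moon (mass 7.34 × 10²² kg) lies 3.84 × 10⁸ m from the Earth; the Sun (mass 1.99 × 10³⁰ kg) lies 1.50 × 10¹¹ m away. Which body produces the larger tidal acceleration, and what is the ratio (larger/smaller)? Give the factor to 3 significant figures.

The Moon, by a factor of ≈ 2.20

Tidal acceleration ∝ M/d³, so compare M/d³ for each.
The Moon: (7.34 × 10²²) / (3.84 × 10⁸)³ = 1.296 × 10⁻³
The Sun: (1.99 × 10³⁰) / (1.50 × 10¹¹)³ = 5.896 × 10⁻⁴
Ratio (larger/smaller) = 2.20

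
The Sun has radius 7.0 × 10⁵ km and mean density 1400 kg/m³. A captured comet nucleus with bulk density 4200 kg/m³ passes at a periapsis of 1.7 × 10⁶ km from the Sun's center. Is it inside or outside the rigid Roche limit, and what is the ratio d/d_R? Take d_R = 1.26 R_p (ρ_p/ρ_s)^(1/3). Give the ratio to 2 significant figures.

outside; d/d_R ≈ 2.8

d_R = 1.26 × (7.0 × 10⁵ km) × (1400/4200)^(1/3) = 6.115 × 10⁵ km
d/d_R = (1.7 × 10⁶) / (6.115 × 10⁵) = 2.8
Since d/d_R > 1, the body is outside the Roche limit.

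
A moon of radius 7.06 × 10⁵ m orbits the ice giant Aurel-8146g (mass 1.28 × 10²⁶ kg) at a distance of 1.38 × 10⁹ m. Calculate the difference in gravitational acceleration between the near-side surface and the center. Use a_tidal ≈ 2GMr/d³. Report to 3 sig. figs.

4.59 × 10⁻⁶ m/s²

Δg = 2GMr/d³
   = 2 × (6.674 × 10⁻¹¹) × (1.28 × 10²⁶) × (7.06 × 10⁵) / (1.38 × 10⁹)³
   = 4.59 × 10⁻⁶ m/s²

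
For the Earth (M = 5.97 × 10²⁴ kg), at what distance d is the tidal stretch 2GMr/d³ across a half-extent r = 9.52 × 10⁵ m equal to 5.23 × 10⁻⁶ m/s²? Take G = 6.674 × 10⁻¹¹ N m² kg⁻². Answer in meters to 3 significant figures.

2GMr/d³ = a_tidal  ⇒  d = (2GMr / a_tidal)^(1/3)
d = (2 × 6.674×10⁻¹¹ × (5.97 × 10²⁴) × (9.52 × 10⁵) / (5.23 × 10⁻⁶))^(1/3)
  = 5.25 × 10⁸ m

5.25 × 10⁸ m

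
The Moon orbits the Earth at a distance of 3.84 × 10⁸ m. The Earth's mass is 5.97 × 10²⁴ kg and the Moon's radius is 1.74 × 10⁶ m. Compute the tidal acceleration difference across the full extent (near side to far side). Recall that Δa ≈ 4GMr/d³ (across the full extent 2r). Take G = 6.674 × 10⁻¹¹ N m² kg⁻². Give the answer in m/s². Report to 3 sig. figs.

4.90 × 10⁻⁵ m/s²

a_tidal = 4GMr/d³
        = 4 × (6.674 × 10⁻¹¹) × (5.97 × 10²⁴) × (1.74 × 10⁶) / (3.84 × 10⁸)³
        = 4.90 × 10⁻⁵ m/s²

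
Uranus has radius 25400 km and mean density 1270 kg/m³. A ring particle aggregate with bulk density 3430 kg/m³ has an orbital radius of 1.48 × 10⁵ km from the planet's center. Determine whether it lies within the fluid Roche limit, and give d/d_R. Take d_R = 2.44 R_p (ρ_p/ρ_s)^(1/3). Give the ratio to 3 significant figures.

outside; d/d_R ≈ 3.33

d_R = 2.44 × (25400 km) × (1270/3430)^(1/3) = 44500 km
d/d_R = (1.48 × 10⁵) / (44500) = 3.33
Since d/d_R > 1, the body is outside the Roche limit.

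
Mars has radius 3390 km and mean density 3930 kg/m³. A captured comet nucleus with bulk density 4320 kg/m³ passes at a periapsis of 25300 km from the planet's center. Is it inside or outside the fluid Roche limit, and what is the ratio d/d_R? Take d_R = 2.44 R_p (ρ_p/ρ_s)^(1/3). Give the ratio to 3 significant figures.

d_R = 2.44 × (3390 km) × (3930/4320)^(1/3) = 8015 km
d/d_R = (25300) / (8015) = 3.16
Since d/d_R > 1, the body is outside the Roche limit.

outside; d/d_R ≈ 3.16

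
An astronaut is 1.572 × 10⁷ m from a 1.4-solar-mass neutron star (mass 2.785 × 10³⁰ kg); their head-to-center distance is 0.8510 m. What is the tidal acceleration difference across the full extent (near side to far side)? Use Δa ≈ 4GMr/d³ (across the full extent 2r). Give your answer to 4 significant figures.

1.629 × 10⁻¹ m/s²

Δa = 4GMr/d³
   = 4 × (6.674 × 10⁻¹¹) × (2.785 × 10³⁰) × (0.8510) / (1.572 × 10⁷)³
   = 1.629 × 10⁻¹ m/s²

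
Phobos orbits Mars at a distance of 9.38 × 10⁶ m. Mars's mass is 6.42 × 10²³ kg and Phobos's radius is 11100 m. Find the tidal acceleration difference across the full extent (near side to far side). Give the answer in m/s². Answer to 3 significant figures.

2.31 × 10⁻³ m/s²

Δa = 4GMr/d³
   = 4 × (6.674 × 10⁻¹¹) × (6.42 × 10²³) × (11100) / (9.38 × 10⁶)³
   = 2.31 × 10⁻³ m/s²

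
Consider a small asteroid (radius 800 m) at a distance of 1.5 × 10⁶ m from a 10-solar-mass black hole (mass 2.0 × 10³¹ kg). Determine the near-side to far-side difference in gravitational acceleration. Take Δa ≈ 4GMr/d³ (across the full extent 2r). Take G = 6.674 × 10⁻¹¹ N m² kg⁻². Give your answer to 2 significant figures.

1.3 × 10⁶ m/s²

The field gradient is 2GM/d³; across the full diameter 2r the difference is 4GMr/d³.
a_tidal = 4GMr/d³
        = 4 × (6.674 × 10⁻¹¹) × (2.0 × 10³¹) × (800) / (1.5 × 10⁶)³
        = 1.3 × 10⁶ m/s²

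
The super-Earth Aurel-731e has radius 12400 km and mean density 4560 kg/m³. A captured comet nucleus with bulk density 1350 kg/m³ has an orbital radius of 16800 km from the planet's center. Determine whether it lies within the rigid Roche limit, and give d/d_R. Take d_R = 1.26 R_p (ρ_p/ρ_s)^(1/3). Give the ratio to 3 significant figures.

d_R = 1.26 × (12400 km) × (4560/1350)^(1/3) = 23440 km
d/d_R = (16800) / (23440) = 0.717
Since d/d_R < 1, the body is inside the Roche limit.

inside; d/d_R ≈ 0.717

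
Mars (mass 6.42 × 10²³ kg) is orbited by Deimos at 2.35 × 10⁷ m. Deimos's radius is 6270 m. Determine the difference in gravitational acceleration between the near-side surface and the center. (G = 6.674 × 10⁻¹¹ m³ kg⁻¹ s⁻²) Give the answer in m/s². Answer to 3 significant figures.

Δa = 2GMr/d³
   = 2 × (6.674 × 10⁻¹¹) × (6.42 × 10²³) × (6270) / (2.35 × 10⁷)³
   = 4.14 × 10⁻⁵ m/s²

4.14 × 10⁻⁵ m/s²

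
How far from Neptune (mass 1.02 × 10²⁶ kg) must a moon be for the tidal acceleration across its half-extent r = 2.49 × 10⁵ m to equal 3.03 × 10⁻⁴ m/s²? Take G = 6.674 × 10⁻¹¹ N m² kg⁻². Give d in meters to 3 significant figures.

2GMr/d³ = a_tidal  ⇒  d = (2GMr / a_tidal)^(1/3)
d = (2 × 6.674×10⁻¹¹ × (1.02 × 10²⁶) × (2.49 × 10⁵) / (3.03 × 10⁻⁴))^(1/3)
  = 2.24 × 10⁸ m

2.24 × 10⁸ m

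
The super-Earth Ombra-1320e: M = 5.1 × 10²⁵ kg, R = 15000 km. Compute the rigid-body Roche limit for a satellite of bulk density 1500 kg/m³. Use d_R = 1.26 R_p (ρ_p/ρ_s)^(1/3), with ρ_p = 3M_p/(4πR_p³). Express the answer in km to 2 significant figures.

25000 km

ρ_p = 3M_p/(4πR_p³) = 3 × (5.1 × 10²⁵) / (4π × (1.5 × 10⁷ m)³) = 3600 kg/m³
d_R = 1.26 × 15000 km × (3600/1500)^(1/3)
    = 25000 km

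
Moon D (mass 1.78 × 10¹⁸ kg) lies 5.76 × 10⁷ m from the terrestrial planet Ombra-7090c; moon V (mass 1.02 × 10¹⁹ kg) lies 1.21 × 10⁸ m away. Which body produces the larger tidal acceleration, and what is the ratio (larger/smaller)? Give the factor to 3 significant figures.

The tide-raising term goes as M/d³ (the gradient of a 1/d² field).
Moon D: (1.78 × 10¹⁸) / (5.76 × 10⁷)³ = 9.314 × 10⁻⁶
Moon V: (1.02 × 10¹⁹) / (1.21 × 10⁸)³ = 5.758 × 10⁻⁶
Ratio (larger/smaller) = 1.62

Moon D, by a factor of ≈ 1.62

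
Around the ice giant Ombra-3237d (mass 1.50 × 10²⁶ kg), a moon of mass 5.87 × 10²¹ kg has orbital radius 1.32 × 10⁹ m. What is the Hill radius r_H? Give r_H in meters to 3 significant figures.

r_H ≈ a (m/3M)^(1/3)
    = (1.32 × 10⁹) × (5.87 × 10²¹ / (3 × 1.50 × 10²⁶))^(1/3)
    = 3.11 × 10⁷ m

3.11 × 10⁷ m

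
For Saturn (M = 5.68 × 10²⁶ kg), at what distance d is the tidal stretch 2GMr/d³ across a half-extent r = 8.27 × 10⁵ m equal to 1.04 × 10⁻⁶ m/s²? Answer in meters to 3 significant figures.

3.92 × 10⁹ m

2GMr/d³ = a_tidal  ⇒  d = (2GMr / a_tidal)^(1/3)
d = (2 × 6.674×10⁻¹¹ × (5.68 × 10²⁶) × (8.27 × 10⁵) / (1.04 × 10⁻⁶))^(1/3)
  = 3.92 × 10⁹ m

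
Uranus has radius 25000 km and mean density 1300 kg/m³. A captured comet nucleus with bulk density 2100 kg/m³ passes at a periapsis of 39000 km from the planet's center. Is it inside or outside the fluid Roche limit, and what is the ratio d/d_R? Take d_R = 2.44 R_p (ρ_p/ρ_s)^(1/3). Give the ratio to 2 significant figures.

inside; d/d_R ≈ 0.75

d_R = 2.44 × (25000 km) × (1300/2100)^(1/3) = 51990 km
d/d_R = (39000) / (51990) = 0.75
Since d/d_R < 1, the body is inside the Roche limit.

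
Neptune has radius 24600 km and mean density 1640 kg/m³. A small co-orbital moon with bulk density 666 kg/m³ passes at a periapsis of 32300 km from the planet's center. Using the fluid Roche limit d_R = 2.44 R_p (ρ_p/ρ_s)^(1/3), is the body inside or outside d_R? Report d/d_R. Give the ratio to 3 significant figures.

inside; d/d_R ≈ 0.398

d_R = 2.44 × (24600 km) × (1640/666)^(1/3) = 81060 km
d/d_R = (32300) / (81060) = 0.398
Since d/d_R < 1, the body is inside the Roche limit.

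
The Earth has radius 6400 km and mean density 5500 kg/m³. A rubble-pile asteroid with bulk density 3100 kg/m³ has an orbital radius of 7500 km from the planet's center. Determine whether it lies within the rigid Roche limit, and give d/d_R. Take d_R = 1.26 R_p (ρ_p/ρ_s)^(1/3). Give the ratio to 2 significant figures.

inside; d/d_R ≈ 0.77

d_R = 1.26 × (6400 km) × (5500/3100)^(1/3) = 9762 km
d/d_R = (7500) / (9762) = 0.77
Since d/d_R < 1, the body is inside the Roche limit.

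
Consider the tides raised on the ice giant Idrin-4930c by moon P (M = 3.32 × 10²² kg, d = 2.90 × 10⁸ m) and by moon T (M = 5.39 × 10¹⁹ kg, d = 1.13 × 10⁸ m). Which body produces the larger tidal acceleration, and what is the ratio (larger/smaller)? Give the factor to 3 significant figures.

Moon P, by a factor of ≈ 36.4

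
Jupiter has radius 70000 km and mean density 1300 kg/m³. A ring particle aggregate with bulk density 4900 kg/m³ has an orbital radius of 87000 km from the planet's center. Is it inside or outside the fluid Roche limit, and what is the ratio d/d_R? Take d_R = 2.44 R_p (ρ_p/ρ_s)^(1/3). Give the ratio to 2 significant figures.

inside; d/d_R ≈ 0.79

d_R = 2.44 × (70000 km) × (1300/4900)^(1/3) = 1.097 × 10⁵ km
d/d_R = (87000) / (1.097 × 10⁵) = 0.79
Since d/d_R < 1, the body is inside the Roche limit.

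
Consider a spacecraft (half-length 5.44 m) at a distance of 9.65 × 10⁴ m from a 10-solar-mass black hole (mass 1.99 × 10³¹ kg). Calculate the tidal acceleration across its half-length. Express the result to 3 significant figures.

1.61 × 10⁷ m/s²

a_tidal = 2GMr/d³
        = 2 × (6.674 × 10⁻¹¹) × (1.99 × 10³¹) × (5.44) / (9.65 × 10⁴)³
        = 1.61 × 10⁷ m/s²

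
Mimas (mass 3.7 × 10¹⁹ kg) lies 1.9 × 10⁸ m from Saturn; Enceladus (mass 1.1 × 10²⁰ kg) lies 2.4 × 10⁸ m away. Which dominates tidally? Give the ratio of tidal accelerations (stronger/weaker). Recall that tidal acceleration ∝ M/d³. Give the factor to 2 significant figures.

Enceladus, by a factor of ≈ 1.5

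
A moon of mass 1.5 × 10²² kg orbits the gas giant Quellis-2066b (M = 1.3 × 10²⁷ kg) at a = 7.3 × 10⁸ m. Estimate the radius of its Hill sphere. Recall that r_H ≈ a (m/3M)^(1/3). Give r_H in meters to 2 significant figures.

r_H ≈ a (m/3M)^(1/3)
    = (7.3 × 10⁸) × (1.5 × 10²² / (3 × 1.3 × 10²⁷))^(1/3)
    = 1.1 × 10⁷ m

1.1 × 10⁷ m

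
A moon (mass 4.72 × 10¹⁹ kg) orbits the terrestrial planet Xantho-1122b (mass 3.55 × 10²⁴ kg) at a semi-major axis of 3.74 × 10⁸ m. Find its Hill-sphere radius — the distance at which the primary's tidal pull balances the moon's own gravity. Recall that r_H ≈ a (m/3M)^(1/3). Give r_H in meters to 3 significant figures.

6.14 × 10⁶ m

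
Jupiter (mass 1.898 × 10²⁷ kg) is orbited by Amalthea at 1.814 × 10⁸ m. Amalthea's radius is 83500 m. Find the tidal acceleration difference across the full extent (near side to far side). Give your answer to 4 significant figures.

7.088 × 10⁻³ m/s²

Near-to-far spans 2r, so the tidal difference is twice the near-to-center value: 4GMr/d³.
Δg = 4GMr/d³
   = 4 × (6.674 × 10⁻¹¹) × (1.898 × 10²⁷) × (83500) / (1.814 × 10⁸)³
   = 7.088 × 10⁻³ m/s²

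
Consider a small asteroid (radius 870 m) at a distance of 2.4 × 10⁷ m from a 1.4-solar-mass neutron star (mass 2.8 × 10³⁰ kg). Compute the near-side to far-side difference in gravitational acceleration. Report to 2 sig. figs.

4.7 × 10¹ m/s²

Δa = 4GMr/d³
   = 4 × (6.674 × 10⁻¹¹) × (2.8 × 10³⁰) × (870) / (2.4 × 10⁷)³
   = 4.7 × 10¹ m/s²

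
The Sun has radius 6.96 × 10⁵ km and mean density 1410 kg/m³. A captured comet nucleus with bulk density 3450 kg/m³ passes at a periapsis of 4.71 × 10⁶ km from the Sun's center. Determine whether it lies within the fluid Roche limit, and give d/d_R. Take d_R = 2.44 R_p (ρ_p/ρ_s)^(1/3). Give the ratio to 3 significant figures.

outside; d/d_R ≈ 3.74

d_R = 2.44 × (6.96 × 10⁵ km) × (1410/3450)^(1/3) = 1.260 × 10⁶ km
d/d_R = (4.71 × 10⁶) / (1.260 × 10⁶) = 3.74
Since d/d_R > 1, the body is outside the Roche limit.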